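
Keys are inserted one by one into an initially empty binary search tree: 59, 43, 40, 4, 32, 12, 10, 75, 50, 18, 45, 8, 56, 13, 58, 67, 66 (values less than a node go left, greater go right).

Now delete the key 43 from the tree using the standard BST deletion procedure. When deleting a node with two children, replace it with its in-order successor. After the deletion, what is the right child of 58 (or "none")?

Resulting structure (node: left, right):
  59: L=43, R=75
  43: L=40, R=50
  40: L=4, R=–
  4: L=–, R=32
  32: L=12, R=–
  12: L=10, R=18
  10: L=8, R=–
  75: L=67, R=–
  50: L=45, R=56
  18: L=13, R=–
  45: L=–, R=–
  8: L=–, R=–
  56: L=–, R=58
  13: L=–, R=–
  58: L=–, R=–
  67: L=66, R=–
  66: L=–, R=–

Delete 43 (two children — replace with in-order successor).
After deletion, 58's right child: none.

none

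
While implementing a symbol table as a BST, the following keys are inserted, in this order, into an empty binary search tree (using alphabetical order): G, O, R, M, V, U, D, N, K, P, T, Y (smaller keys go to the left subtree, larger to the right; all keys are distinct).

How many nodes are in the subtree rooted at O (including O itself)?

G: root
O: right child of G (depth 1)
R: right child of O (depth 2)
M: left child of O (depth 2)
V: right child of R (depth 3)
U: left child of V (depth 4)
D: left child of G (depth 1)
N: right child of M (depth 3)
K: left child of M (depth 3)
P: left child of R (depth 3)
T: left child of U (depth 5)
Y: right child of V (depth 4)

Subtree rooted at O contains: O, M, K, N, R, P, V, U, T, Y — 10 nodes.

10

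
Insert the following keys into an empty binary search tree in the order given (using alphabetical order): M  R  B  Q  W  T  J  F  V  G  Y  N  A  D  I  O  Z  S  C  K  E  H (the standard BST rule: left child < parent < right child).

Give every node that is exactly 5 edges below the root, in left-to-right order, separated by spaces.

C E I

Resulting structure (node: left, right):
  M: L=B, R=R
  R: L=Q, R=W
  B: L=A, R=J
  Q: L=N, R=–
  W: L=T, R=Y
  T: L=S, R=V
  J: L=F, R=K
  F: L=D, R=G
  V: L=–, R=–
  G: L=–, R=I
  Y: L=–, R=Z
  N: L=–, R=O
  A: L=–, R=–
  D: L=C, R=E
  I: L=H, R=–
  O: L=–, R=–
  Z: L=–, R=–
  S: L=–, R=–
  C: L=–, R=–
  K: L=–, R=–
  E: L=–, R=–
  H: L=–, R=–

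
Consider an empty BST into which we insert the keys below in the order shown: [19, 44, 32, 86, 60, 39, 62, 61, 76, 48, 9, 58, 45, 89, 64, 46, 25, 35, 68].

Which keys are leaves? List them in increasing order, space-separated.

Resulting structure (node: left, right):
  19: L=9, R=44
  44: L=32, R=86
  32: L=25, R=39
  86: L=60, R=89
  60: L=48, R=62
  39: L=35, R=–
  62: L=61, R=76
  61: L=–, R=–
  76: L=64, R=–
  48: L=45, R=58
  9: L=–, R=–
  58: L=–, R=–
  45: L=–, R=46
  89: L=–, R=–
  64: L=–, R=68
  46: L=–, R=–
  25: L=–, R=–
  35: L=–, R=–
  68: L=–, R=–

9 25 35 46 58 61 68 89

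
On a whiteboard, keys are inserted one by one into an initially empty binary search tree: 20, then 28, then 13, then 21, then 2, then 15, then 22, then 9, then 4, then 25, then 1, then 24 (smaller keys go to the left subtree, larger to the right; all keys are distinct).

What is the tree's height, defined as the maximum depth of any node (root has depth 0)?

Insert 20: tree is empty, so 20 becomes the root.
Insert 28: 28 > 20 → go right. Place as right child of 20.
Insert 13: 13 < 20 → go left. Place as left child of 20.
Insert 21: 21 > 20 → go right; 21 < 28 → go left. Place as left child of 28.
Insert 2: 2 < 20 → go left; 2 < 13 → go left. Place as left child of 13.
Insert 15: 15 < 20 → go left; 15 > 13 → go right. Place as right child of 13.
Insert 22: 22 > 20 → go right; 22 < 28 → go left; 22 > 21 → go right. Place as right child of 21.
Insert 9: 9 < 20 → go left; 9 < 13 → go left; 9 > 2 → go right. Place as right child of 2.
Insert 4: 4 < 20 → go left; 4 < 13 → go left; 4 > 2 → go right; 4 < 9 → go left. Place as left child of 9.
Insert 25: 25 > 20 → go right; 25 < 28 → go left; 25 > 21 → go right; 25 > 22 → go right. Place as right child of 22.
Insert 1: 1 < 20 → go left; 1 < 13 → go left; 1 < 2 → go left. Place as left child of 2.
Insert 24: 24 > 20 → go right; 24 < 28 → go left; 24 > 21 → go right; 24 > 22 → go right; 24 < 25 → go left. Place as left child of 25.

The deepest node is 24 at depth 5.

5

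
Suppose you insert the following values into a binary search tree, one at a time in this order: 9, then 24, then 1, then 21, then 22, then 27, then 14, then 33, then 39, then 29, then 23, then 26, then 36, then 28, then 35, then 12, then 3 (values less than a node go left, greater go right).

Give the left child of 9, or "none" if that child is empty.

Insert 9: tree is empty, so 9 becomes the root.
Insert 24: 24 > 9 → go right. Place as right child of 9.
Insert 1: 1 < 9 → go left. Place as left child of 9.
Insert 21: 21 > 9 → go right; 21 < 24 → go left. Place as left child of 24.
Insert 22: 22 > 9 → go right; 22 < 24 → go left; 22 > 21 → go right. Place as right child of 21.
Insert 27: 27 > 9 → go right; 27 > 24 → go right. Place as right child of 24.
Insert 14: 14 > 9 → go right; 14 < 24 → go left; 14 < 21 → go left. Place as left child of 21.
Insert 33: 33 > 9 → go right; 33 > 24 → go right; 33 > 27 → go right. Place as right child of 27.
Insert 39: 39 > 9 → go right; 39 > 24 → go right; 39 > 27 → go right; 39 > 33 → go right. Place as right child of 33.
Insert 29: 29 > 9 → go right; 29 > 24 → go right; 29 > 27 → go right; 29 < 33 → go left. Place as left child of 33.
Insert 23: 23 > 9 → go right; 23 < 24 → go left; 23 > 21 → go right; 23 > 22 → go right. Place as right child of 22.
Insert 26: 26 > 9 → go right; 26 > 24 → go right; 26 < 27 → go left. Place as left child of 27.
Insert 36: 36 > 9 → go right; 36 > 24 → go right; 36 > 27 → go right; 36 > 33 → go right; 36 < 39 → go left. Place as left child of 39.
Insert 28: 28 > 9 → go right; 28 > 24 → go right; 28 > 27 → go right; 28 < 33 → go left; 28 < 29 → go left. Place as left child of 29.
Insert 35: 35 > 9 → go right; 35 > 24 → go right; 35 > 27 → go right; 35 > 33 → go right; 35 < 39 → go left; 35 < 36 → go left. Place as left child of 36.
Insert 12: 12 > 9 → go right; 12 < 24 → go left; 12 < 21 → go left; 12 < 14 → go left. Place as left child of 14.
Insert 3: 3 < 9 → go left; 3 > 1 → go right. Place as right child of 1.

1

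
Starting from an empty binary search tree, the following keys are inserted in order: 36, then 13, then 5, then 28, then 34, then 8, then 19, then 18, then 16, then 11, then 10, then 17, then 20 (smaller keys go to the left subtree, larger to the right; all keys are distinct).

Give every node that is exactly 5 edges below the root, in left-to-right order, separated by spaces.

10 16

Insert 36: tree is empty, so 36 becomes the root.
Insert 13: 13 < 36 → go left. Place as left child of 36.
Insert 5: 5 < 36 → go left; 5 < 13 → go left. Place as left child of 13.
Insert 28: 28 < 36 → go left; 28 > 13 → go right. Place as right child of 13.
Insert 34: 34 < 36 → go left; 34 > 13 → go right; 34 > 28 → go right. Place as right child of 28.
Insert 8: 8 < 36 → go left; 8 < 13 → go left; 8 > 5 → go right. Place as right child of 5.
Insert 19: 19 < 36 → go left; 19 > 13 → go right; 19 < 28 → go left. Place as left child of 28.
Insert 18: 18 < 36 → go left; 18 > 13 → go right; 18 < 28 → go left; 18 < 19 → go left. Place as left child of 19.
Insert 16: 16 < 36 → go left; 16 > 13 → go right; 16 < 28 → go left; 16 < 19 → go left; 16 < 18 → go left. Place as left child of 18.
Insert 11: 11 < 36 → go left; 11 < 13 → go left; 11 > 5 → go right; 11 > 8 → go right. Place as right child of 8.
Insert 10: 10 < 36 → go left; 10 < 13 → go left; 10 > 5 → go right; 10 > 8 → go right; 10 < 11 → go left. Place as left child of 11.
Insert 17: 17 < 36 → go left; 17 > 13 → go right; 17 < 28 → go left; 17 < 19 → go left; 17 < 18 → go left; 17 > 16 → go right. Place as right child of 16.
Insert 20: 20 < 36 → go left; 20 > 13 → go right; 20 < 28 → go left; 20 > 19 → go right. Place as right child of 19.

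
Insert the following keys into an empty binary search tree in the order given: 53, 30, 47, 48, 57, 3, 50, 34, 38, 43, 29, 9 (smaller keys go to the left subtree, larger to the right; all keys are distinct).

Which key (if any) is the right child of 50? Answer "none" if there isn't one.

none

Insert 53: tree is empty, so 53 becomes the root.
Insert 30: 30 < 53 → go left. Place as left child of 53.
Insert 47: 47 < 53 → go left; 47 > 30 → go right. Place as right child of 30.
Insert 48: 48 < 53 → go left; 48 > 30 → go right; 48 > 47 → go right. Place as right child of 47.
Insert 57: 57 > 53 → go right. Place as right child of 53.
Insert 3: 3 < 53 → go left; 3 < 30 → go left. Place as left child of 30.
Insert 50: 50 < 53 → go left; 50 > 30 → go right; 50 > 47 → go right; 50 > 48 → go right. Place as right child of 48.
Insert 34: 34 < 53 → go left; 34 > 30 → go right; 34 < 47 → go left. Place as left child of 47.
Insert 38: 38 < 53 → go left; 38 > 30 → go right; 38 < 47 → go left; 38 > 34 → go right. Place as right child of 34.
Insert 43: 43 < 53 → go left; 43 > 30 → go right; 43 < 47 → go left; 43 > 34 → go right; 43 > 38 → go right. Place as right child of 38.
Insert 29: 29 < 53 → go left; 29 < 30 → go left; 29 > 3 → go right. Place as right child of 3.
Insert 9: 9 < 53 → go left; 9 < 30 → go left; 9 > 3 → go right; 9 < 29 → go left. Place as left child of 29.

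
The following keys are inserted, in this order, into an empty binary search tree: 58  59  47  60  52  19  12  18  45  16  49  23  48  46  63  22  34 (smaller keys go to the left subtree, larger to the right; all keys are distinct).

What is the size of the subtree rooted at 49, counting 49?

2

Resulting structure (node: left, right):
  58: L=47, R=59
  59: L=–, R=60
  47: L=19, R=52
  60: L=–, R=63
  52: L=49, R=–
  19: L=12, R=45
  12: L=–, R=18
  18: L=16, R=–
  45: L=23, R=46
  16: L=–, R=–
  49: L=48, R=–
  23: L=22, R=34
  48: L=–, R=–
  46: L=–, R=–
  63: L=–, R=–
  22: L=–, R=–
  34: L=–, R=–

Subtree rooted at 49 contains: 49, 48 — 2 nodes.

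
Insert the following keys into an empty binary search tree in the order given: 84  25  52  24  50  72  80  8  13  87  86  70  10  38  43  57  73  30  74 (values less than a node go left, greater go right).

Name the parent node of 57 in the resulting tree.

70

Resulting structure (node: left, right):
  84: L=25, R=87
  25: L=24, R=52
  52: L=50, R=72
  24: L=8, R=–
  50: L=38, R=–
  72: L=70, R=80
  80: L=73, R=–
  8: L=–, R=13
  13: L=10, R=–
  87: L=86, R=–
  86: L=–, R=–
  70: L=57, R=–
  10: L=–, R=–
  38: L=30, R=43
  43: L=–, R=–
  57: L=–, R=–
  73: L=–, R=74
  30: L=–, R=–
  74: L=–, R=–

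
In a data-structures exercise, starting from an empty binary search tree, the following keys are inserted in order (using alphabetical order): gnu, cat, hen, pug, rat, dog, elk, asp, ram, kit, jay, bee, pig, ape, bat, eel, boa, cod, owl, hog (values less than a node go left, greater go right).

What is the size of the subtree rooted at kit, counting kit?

Resulting structure (node: left, right):
  gnu: L=cat, R=hen
  cat: L=asp, R=dog
  hen: L=–, R=pug
  pug: L=kit, R=rat
  rat: L=ram, R=–
  dog: L=cod, R=elk
  elk: L=eel, R=–
  asp: L=ape, R=bee
  ram: L=–, R=–
  kit: L=jay, R=pig
  jay: L=hog, R=–
  bee: L=bat, R=boa
  pig: L=owl, R=–
  ape: L=–, R=–
  bat: L=–, R=–
  eel: L=–, R=–
  boa: L=–, R=–
  cod: L=–, R=–
  owl: L=–, R=–
  hog: L=–, R=–

Subtree rooted at kit contains: kit, jay, hog, pig, owl — 5 nodes.

5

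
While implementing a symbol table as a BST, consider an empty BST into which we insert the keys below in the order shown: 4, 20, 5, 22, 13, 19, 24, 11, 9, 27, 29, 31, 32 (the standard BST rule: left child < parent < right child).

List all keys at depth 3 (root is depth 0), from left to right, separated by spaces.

4: root
20: right child of 4 (depth 1)
5: left child of 20 (depth 2)
22: right child of 20 (depth 2)
13: right child of 5 (depth 3)
19: right child of 13 (depth 4)
24: right child of 22 (depth 3)
11: left child of 13 (depth 4)
9: left child of 11 (depth 5)
27: right child of 24 (depth 4)
29: right child of 27 (depth 5)
31: right child of 29 (depth 6)
32: right child of 31 (depth 7)

13 24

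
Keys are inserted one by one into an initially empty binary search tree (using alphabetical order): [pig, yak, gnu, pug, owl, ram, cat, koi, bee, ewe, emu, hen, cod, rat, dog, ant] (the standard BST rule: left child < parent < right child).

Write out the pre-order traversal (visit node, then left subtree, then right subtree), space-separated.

Insert pig: tree is empty, so pig becomes the root.
Insert yak: yak > pig → go right. Place as right child of pig.
Insert gnu: gnu < pig → go left. Place as left child of pig.
Insert pug: pug > pig → go right; pug < yak → go left. Place as left child of yak.
Insert owl: owl < pig → go left; owl > gnu → go right. Place as right child of gnu.
Insert ram: ram > pig → go right; ram < yak → go left; ram > pug → go right. Place as right child of pug.
Insert cat: cat < pig → go left; cat < gnu → go left. Place as left child of gnu.
Insert koi: koi < pig → go left; koi > gnu → go right; koi < owl → go left. Place as left child of owl.
Insert bee: bee < pig → go left; bee < gnu → go left; bee < cat → go left. Place as left child of cat.
Insert ewe: ewe < pig → go left; ewe < gnu → go left; ewe > cat → go right. Place as right child of cat.
Insert emu: emu < pig → go left; emu < gnu → go left; emu > cat → go right; emu < ewe → go left. Place as left child of ewe.
Insert hen: hen < pig → go left; hen > gnu → go right; hen < owl → go left; hen < koi → go left. Place as left child of koi.
Insert cod: cod < pig → go left; cod < gnu → go left; cod > cat → go right; cod < ewe → go left; cod < emu → go left. Place as left child of emu.
Insert rat: rat > pig → go right; rat < yak → go left; rat > pug → go right; rat > ram → go right. Place as right child of ram.
Insert dog: dog < pig → go left; dog < gnu → go left; dog > cat → go right; dog < ewe → go left; dog < emu → go left; dog > cod → go right. Place as right child of cod.
Insert ant: ant < pig → go left; ant < gnu → go left; ant < cat → go left; ant < bee → go left. Place as left child of bee.

pig gnu cat bee ant ewe emu cod dog owl koi hen yak pug ram rat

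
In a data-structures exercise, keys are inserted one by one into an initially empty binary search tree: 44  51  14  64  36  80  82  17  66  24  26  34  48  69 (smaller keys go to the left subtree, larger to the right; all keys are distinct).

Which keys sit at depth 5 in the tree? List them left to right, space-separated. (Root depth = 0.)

44: root
51: right child of 44 (depth 1)
14: left child of 44 (depth 1)
64: right child of 51 (depth 2)
36: right child of 14 (depth 2)
80: right child of 64 (depth 3)
82: right child of 80 (depth 4)
17: left child of 36 (depth 3)
66: left child of 80 (depth 4)
24: right child of 17 (depth 4)
26: right child of 24 (depth 5)
34: right child of 26 (depth 6)
48: left child of 51 (depth 2)
69: right child of 66 (depth 5)

26 69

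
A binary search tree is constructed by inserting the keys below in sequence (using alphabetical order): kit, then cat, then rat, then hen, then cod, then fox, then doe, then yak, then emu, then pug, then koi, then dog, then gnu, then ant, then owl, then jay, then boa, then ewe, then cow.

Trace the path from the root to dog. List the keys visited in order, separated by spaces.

kit cat hen cod fox doe emu dog

kit: root
cat: left child of kit (depth 1)
rat: right child of kit (depth 1)
hen: right child of cat (depth 2)
cod: left child of hen (depth 3)
fox: right child of cod (depth 4)
doe: left child of fox (depth 5)
yak: right child of rat (depth 2)
emu: right child of doe (depth 6)
pug: left child of rat (depth 2)
koi: left child of pug (depth 3)
dog: left child of emu (depth 7)
gnu: right child of fox (depth 5)
ant: left child of cat (depth 2)
owl: right child of koi (depth 4)
jay: right child of hen (depth 3)
boa: right child of ant (depth 3)
ewe: right child of emu (depth 7)
cow: left child of doe (depth 6)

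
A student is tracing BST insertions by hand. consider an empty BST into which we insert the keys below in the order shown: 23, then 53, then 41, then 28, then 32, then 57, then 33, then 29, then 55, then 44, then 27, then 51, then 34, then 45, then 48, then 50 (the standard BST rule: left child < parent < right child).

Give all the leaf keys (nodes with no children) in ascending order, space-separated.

27 29 34 50 55

23: root
53: right child of 23 (depth 1)
41: left child of 53 (depth 2)
28: left child of 41 (depth 3)
32: right child of 28 (depth 4)
57: right child of 53 (depth 2)
33: right child of 32 (depth 5)
29: left child of 32 (depth 5)
55: left child of 57 (depth 3)
44: right child of 41 (depth 3)
27: left child of 28 (depth 4)
51: right child of 44 (depth 4)
34: right child of 33 (depth 6)
45: left child of 51 (depth 5)
48: right child of 45 (depth 6)
50: right child of 48 (depth 7)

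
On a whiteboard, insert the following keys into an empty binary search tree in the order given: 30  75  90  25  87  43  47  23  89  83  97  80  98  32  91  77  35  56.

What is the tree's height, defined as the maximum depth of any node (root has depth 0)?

6

30: root
75: right child of 30 (depth 1)
90: right child of 75 (depth 2)
25: left child of 30 (depth 1)
87: left child of 90 (depth 3)
43: left child of 75 (depth 2)
47: right child of 43 (depth 3)
23: left child of 25 (depth 2)
89: right child of 87 (depth 4)
83: left child of 87 (depth 4)
97: right child of 90 (depth 3)
80: left child of 83 (depth 5)
98: right child of 97 (depth 4)
32: left child of 43 (depth 3)
91: left child of 97 (depth 4)
77: left child of 80 (depth 6)
35: right child of 32 (depth 4)
56: right child of 47 (depth 4)

The deepest node is 77 at depth 6.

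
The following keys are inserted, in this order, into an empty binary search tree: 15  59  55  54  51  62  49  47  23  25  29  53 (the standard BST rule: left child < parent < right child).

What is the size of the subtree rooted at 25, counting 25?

Insert 15: tree is empty, so 15 becomes the root.
Insert 59: 59 > 15 → go right. Place as right child of 15.
Insert 55: 55 > 15 → go right; 55 < 59 → go left. Place as left child of 59.
Insert 54: 54 > 15 → go right; 54 < 59 → go left; 54 < 55 → go left. Place as left child of 55.
Insert 51: 51 > 15 → go right; 51 < 59 → go left; 51 < 55 → go left; 51 < 54 → go left. Place as left child of 54.
Insert 62: 62 > 15 → go right; 62 > 59 → go right. Place as right child of 59.
Insert 49: 49 > 15 → go right; 49 < 59 → go left; 49 < 55 → go left; 49 < 54 → go left; 49 < 51 → go left. Place as left child of 51.
Insert 47: 47 > 15 → go right; 47 < 59 → go left; 47 < 55 → go left; 47 < 54 → go left; 47 < 51 → go left; 47 < 49 → go left. Place as left child of 49.
Insert 23: 23 > 15 → go right; 23 < 59 → go left; 23 < 55 → go left; 23 < 54 → go left; 23 < 51 → go left; 23 < 49 → go left; 23 < 47 → go left. Place as left child of 47.
Insert 25: 25 > 15 → go right; 25 < 59 → go left; 25 < 55 → go left; 25 < 54 → go left; 25 < 51 → go left; 25 < 49 → go left; 25 < 47 → go left; 25 > 23 → go right. Place as right child of 23.
Insert 29: 29 > 15 → go right; 29 < 59 → go left; 29 < 55 → go left; 29 < 54 → go left; 29 < 51 → go left; 29 < 49 → go left; 29 < 47 → go left; 29 > 23 → go right; 29 > 25 → go right. Place as right child of 25.
Insert 53: 53 > 15 → go right; 53 < 59 → go left; 53 < 55 → go left; 53 < 54 → go left; 53 > 51 → go right. Place as right child of 51.

Subtree rooted at 25 contains: 25, 29 — 2 nodes.

2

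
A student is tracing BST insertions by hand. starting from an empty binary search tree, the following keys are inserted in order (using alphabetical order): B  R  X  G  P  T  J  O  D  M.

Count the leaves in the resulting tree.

B: root
R: right child of B (depth 1)
X: right child of R (depth 2)
G: left child of R (depth 2)
P: right child of G (depth 3)
T: left child of X (depth 3)
J: left child of P (depth 4)
O: right child of J (depth 5)
D: left child of G (depth 3)
M: left child of O (depth 6)

Leaves: D, M, T — 3 in total.

3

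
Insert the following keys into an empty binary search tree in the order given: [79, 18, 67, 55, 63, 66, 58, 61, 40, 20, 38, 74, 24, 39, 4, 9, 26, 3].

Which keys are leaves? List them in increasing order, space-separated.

79: root
18: left child of 79 (depth 1)
67: right child of 18 (depth 2)
55: left child of 67 (depth 3)
63: right child of 55 (depth 4)
66: right child of 63 (depth 5)
58: left child of 63 (depth 5)
61: right child of 58 (depth 6)
40: left child of 55 (depth 4)
20: left child of 40 (depth 5)
38: right child of 20 (depth 6)
74: right child of 67 (depth 3)
24: left child of 38 (depth 7)
39: right child of 38 (depth 7)
4: left child of 18 (depth 2)
9: right child of 4 (depth 3)
26: right child of 24 (depth 8)
3: left child of 4 (depth 3)

3 9 26 39 61 66 74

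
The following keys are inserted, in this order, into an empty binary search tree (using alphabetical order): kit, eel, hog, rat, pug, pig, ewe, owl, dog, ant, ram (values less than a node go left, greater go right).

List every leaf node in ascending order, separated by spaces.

ant ewe owl ram

kit: root
eel: left child of kit (depth 1)
hog: right child of eel (depth 2)
rat: right child of kit (depth 1)
pug: left child of rat (depth 2)
pig: left child of pug (depth 3)
ewe: left child of hog (depth 3)
owl: left child of pig (depth 4)
dog: left child of eel (depth 2)
ant: left child of dog (depth 3)
ram: right child of pug (depth 3)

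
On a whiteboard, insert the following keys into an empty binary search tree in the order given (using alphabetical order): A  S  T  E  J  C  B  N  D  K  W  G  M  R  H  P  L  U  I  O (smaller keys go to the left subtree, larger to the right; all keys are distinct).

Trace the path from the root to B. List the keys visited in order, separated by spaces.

A: root
S: right child of A (depth 1)
T: right child of S (depth 2)
E: left child of S (depth 2)
J: right child of E (depth 3)
C: left child of E (depth 3)
B: left child of C (depth 4)
N: right child of J (depth 4)
D: right child of C (depth 4)
K: left child of N (depth 5)
W: right child of T (depth 3)
G: left child of J (depth 4)
M: right child of K (depth 6)
R: right child of N (depth 5)
H: right child of G (depth 5)
P: left child of R (depth 6)
L: left child of M (depth 7)
U: left child of W (depth 4)
I: right child of H (depth 6)
O: left child of P (depth 7)

A S E C B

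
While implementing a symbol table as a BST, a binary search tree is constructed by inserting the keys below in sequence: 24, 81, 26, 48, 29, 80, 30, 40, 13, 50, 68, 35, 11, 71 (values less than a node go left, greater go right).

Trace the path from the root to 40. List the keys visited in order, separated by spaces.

24 81 26 48 29 30 40

24: root
81: right child of 24 (depth 1)
26: left child of 81 (depth 2)
48: right child of 26 (depth 3)
29: left child of 48 (depth 4)
80: right child of 48 (depth 4)
30: right child of 29 (depth 5)
40: right child of 30 (depth 6)
13: left child of 24 (depth 1)
50: left child of 80 (depth 5)
68: right child of 50 (depth 6)
35: left child of 40 (depth 7)
11: left child of 13 (depth 2)
71: right child of 68 (depth 7)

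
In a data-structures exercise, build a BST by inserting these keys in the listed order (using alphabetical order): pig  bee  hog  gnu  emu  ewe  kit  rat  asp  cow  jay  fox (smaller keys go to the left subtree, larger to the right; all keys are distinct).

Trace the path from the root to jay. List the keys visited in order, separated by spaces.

pig bee hog kit jay

Insert pig: tree is empty, so pig becomes the root.
Insert bee: bee < pig → go left. Place as left child of pig.
Insert hog: hog < pig → go left; hog > bee → go right. Place as right child of bee.
Insert gnu: gnu < pig → go left; gnu > bee → go right; gnu < hog → go left. Place as left child of hog.
Insert emu: emu < pig → go left; emu > bee → go right; emu < hog → go left; emu < gnu → go left. Place as left child of gnu.
Insert ewe: ewe < pig → go left; ewe > bee → go right; ewe < hog → go left; ewe < gnu → go left; ewe > emu → go right. Place as right child of emu.
Insert kit: kit < pig → go left; kit > bee → go right; kit > hog → go right. Place as right child of hog.
Insert rat: rat > pig → go right. Place as right child of pig.
Insert asp: asp < pig → go left; asp < bee → go left. Place as left child of bee.
Insert cow: cow < pig → go left; cow > bee → go right; cow < hog → go left; cow < gnu → go left; cow < emu → go left. Place as left child of emu.
Insert jay: jay < pig → go left; jay > bee → go right; jay > hog → go right; jay < kit → go left. Place as left child of kit.
Insert fox: fox < pig → go left; fox > bee → go right; fox < hog → go left; fox < gnu → go left; fox > emu → go right; fox > ewe → go right. Place as right child of ewe.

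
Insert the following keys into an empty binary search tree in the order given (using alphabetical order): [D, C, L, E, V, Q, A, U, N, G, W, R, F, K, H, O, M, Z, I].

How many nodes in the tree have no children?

7

Insert D: tree is empty, so D becomes the root.
Insert C: C < D → go left. Place as left child of D.
Insert L: L > D → go right. Place as right child of D.
Insert E: E > D → go right; E < L → go left. Place as left child of L.
Insert V: V > D → go right; V > L → go right. Place as right child of L.
Insert Q: Q > D → go right; Q > L → go right; Q < V → go left. Place as left child of V.
Insert A: A < D → go left; A < C → go left. Place as left child of C.
Insert U: U > D → go right; U > L → go right; U < V → go left; U > Q → go right. Place as right child of Q.
Insert N: N > D → go right; N > L → go right; N < V → go left; N < Q → go left. Place as left child of Q.
Insert G: G > D → go right; G < L → go left; G > E → go right. Place as right child of E.
Insert W: W > D → go right; W > L → go right; W > V → go right. Place as right child of V.
Insert R: R > D → go right; R > L → go right; R < V → go left; R > Q → go right; R < U → go left. Place as left child of U.
Insert F: F > D → go right; F < L → go left; F > E → go right; F < G → go left. Place as left child of G.
Insert K: K > D → go right; K < L → go left; K > E → go right; K > G → go right. Place as right child of G.
Insert H: H > D → go right; H < L → go left; H > E → go right; H > G → go right; H < K → go left. Place as left child of K.
Insert O: O > D → go right; O > L → go right; O < V → go left; O < Q → go left; O > N → go right. Place as right child of N.
Insert M: M > D → go right; M > L → go right; M < V → go left; M < Q → go left; M < N → go left. Place as left child of N.
Insert Z: Z > D → go right; Z > L → go right; Z > V → go right; Z > W → go right. Place as right child of W.
Insert I: I > D → go right; I < L → go left; I > E → go right; I > G → go right; I < K → go left; I > H → go right. Place as right child of H.

Leaves: A, F, I, M, O, R, Z — 7 in total.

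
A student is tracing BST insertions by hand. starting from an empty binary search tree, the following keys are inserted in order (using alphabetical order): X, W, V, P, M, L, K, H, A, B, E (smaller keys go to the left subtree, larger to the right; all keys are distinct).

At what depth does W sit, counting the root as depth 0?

1

Insert X: tree is empty, so X becomes the root.
Insert W: W < X → go left. Place as left child of X.
Insert V: V < X → go left; V < W → go left. Place as left child of W.
Insert P: P < X → go left; P < W → go left; P < V → go left. Place as left child of V.
Insert M: M < X → go left; M < W → go left; M < V → go left; M < P → go left. Place as left child of P.
Insert L: L < X → go left; L < W → go left; L < V → go left; L < P → go left; L < M → go left. Place as left child of M.
Insert K: K < X → go left; K < W → go left; K < V → go left; K < P → go left; K < M → go left; K < L → go left. Place as left child of L.
Insert H: H < X → go left; H < W → go left; H < V → go left; H < P → go left; H < M → go left; H < L → go left; H < K → go left. Place as left child of K.
Insert A: A < X → go left; A < W → go left; A < V → go left; A < P → go left; A < M → go left; A < L → go left; A < K → go left; A < H → go left. Place as left child of H.
Insert B: B < X → go left; B < W → go left; B < V → go left; B < P → go left; B < M → go left; B < L → go left; B < K → go left; B < H → go left; B > A → go right. Place as right child of A.
Insert E: E < X → go left; E < W → go left; E < V → go left; E < P → go left; E < M → go left; E < L → go left; E < K → go left; E < H → go left; E > A → go right; E > B → go right. Place as right child of B.

Path to W: X → W, which is 1 edge.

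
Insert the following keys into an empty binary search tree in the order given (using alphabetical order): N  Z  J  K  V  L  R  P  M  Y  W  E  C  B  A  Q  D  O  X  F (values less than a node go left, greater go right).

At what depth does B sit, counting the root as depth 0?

N: root
Z: right child of N (depth 1)
J: left child of N (depth 1)
K: right child of J (depth 2)
V: left child of Z (depth 2)
L: right child of K (depth 3)
R: left child of V (depth 3)
P: left child of R (depth 4)
M: right child of L (depth 4)
Y: right child of V (depth 3)
W: left child of Y (depth 4)
E: left child of J (depth 2)
C: left child of E (depth 3)
B: left child of C (depth 4)
A: left child of B (depth 5)
Q: right child of P (depth 5)
D: right child of C (depth 4)
O: left child of P (depth 5)
X: right child of W (depth 5)
F: right child of E (depth 3)

Path to B: N → J → E → C → B, which is 4 edges.

4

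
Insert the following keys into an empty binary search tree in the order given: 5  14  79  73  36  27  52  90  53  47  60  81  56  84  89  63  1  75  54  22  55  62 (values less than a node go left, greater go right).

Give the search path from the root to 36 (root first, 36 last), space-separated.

Insert 5: tree is empty, so 5 becomes the root.
Insert 14: 14 > 5 → go right. Place as right child of 5.
Insert 79: 79 > 5 → go right; 79 > 14 → go right. Place as right child of 14.
Insert 73: 73 > 5 → go right; 73 > 14 → go right; 73 < 79 → go left. Place as left child of 79.
Insert 36: 36 > 5 → go right; 36 > 14 → go right; 36 < 79 → go left; 36 < 73 → go left. Place as left child of 73.
Insert 27: 27 > 5 → go right; 27 > 14 → go right; 27 < 79 → go left; 27 < 73 → go left; 27 < 36 → go left. Place as left child of 36.
Insert 52: 52 > 5 → go right; 52 > 14 → go right; 52 < 79 → go left; 52 < 73 → go left; 52 > 36 → go right. Place as right child of 36.
Insert 90: 90 > 5 → go right; 90 > 14 → go right; 90 > 79 → go right. Place as right child of 79.
Insert 53: 53 > 5 → go right; 53 > 14 → go right; 53 < 79 → go left; 53 < 73 → go left; 53 > 36 → go right; 53 > 52 → go right. Place as right child of 52.
Insert 47: 47 > 5 → go right; 47 > 14 → go right; 47 < 79 → go left; 47 < 73 → go left; 47 > 36 → go right; 47 < 52 → go left. Place as left child of 52.
Insert 60: 60 > 5 → go right; 60 > 14 → go right; 60 < 79 → go left; 60 < 73 → go left; 60 > 36 → go right; 60 > 52 → go right; 60 > 53 → go right. Place as right child of 53.
Insert 81: 81 > 5 → go right; 81 > 14 → go right; 81 > 79 → go right; 81 < 90 → go left. Place as left child of 90.
Insert 56: 56 > 5 → go right; 56 > 14 → go right; 56 < 79 → go left; 56 < 73 → go left; 56 > 36 → go right; 56 > 52 → go right; 56 > 53 → go right; 56 < 60 → go left. Place as left child of 60.
Insert 84: 84 > 5 → go right; 84 > 14 → go right; 84 > 79 → go right; 84 < 90 → go left; 84 > 81 → go right. Place as right child of 81.
Insert 89: 89 > 5 → go right; 89 > 14 → go right; 89 > 79 → go right; 89 < 90 → go left; 89 > 81 → go right; 89 > 84 → go right. Place as right child of 84.
Insert 63: 63 > 5 → go right; 63 > 14 → go right; 63 < 79 → go left; 63 < 73 → go left; 63 > 36 → go right; 63 > 52 → go right; 63 > 53 → go right; 63 > 60 → go right. Place as right child of 60.
Insert 1: 1 < 5 → go left. Place as left child of 5.
Insert 75: 75 > 5 → go right; 75 > 14 → go right; 75 < 79 → go left; 75 > 73 → go right. Place as right child of 73.
Insert 54: 54 > 5 → go right; 54 > 14 → go right; 54 < 79 → go left; 54 < 73 → go left; 54 > 36 → go right; 54 > 52 → go right; 54 > 53 → go right; 54 < 60 → go left; 54 < 56 → go left. Place as left child of 56.
Insert 22: 22 > 5 → go right; 22 > 14 → go right; 22 < 79 → go left; 22 < 73 → go left; 22 < 36 → go left; 22 < 27 → go left. Place as left child of 27.
Insert 55: 55 > 5 → go right; 55 > 14 → go right; 55 < 79 → go left; 55 < 73 → go left; 55 > 36 → go right; 55 > 52 → go right; 55 > 53 → go right; 55 < 60 → go left; 55 < 56 → go left; 55 > 54 → go right. Place as right child of 54.
Insert 62: 62 > 5 → go right; 62 > 14 → go right; 62 < 79 → go left; 62 < 73 → go left; 62 > 36 → go right; 62 > 52 → go right; 62 > 53 → go right; 62 > 60 → go right; 62 < 63 → go left. Place as left child of 63.

5 14 79 73 36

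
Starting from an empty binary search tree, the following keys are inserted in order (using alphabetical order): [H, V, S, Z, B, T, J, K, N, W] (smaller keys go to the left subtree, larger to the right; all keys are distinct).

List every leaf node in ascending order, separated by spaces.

B N T W

Resulting structure (node: left, right):
  H: L=B, R=V
  V: L=S, R=Z
  S: L=J, R=T
  Z: L=W, R=–
  B: L=–, R=–
  T: L=–, R=–
  J: L=–, R=K
  K: L=–, R=N
  N: L=–, R=–
  W: L=–, R=–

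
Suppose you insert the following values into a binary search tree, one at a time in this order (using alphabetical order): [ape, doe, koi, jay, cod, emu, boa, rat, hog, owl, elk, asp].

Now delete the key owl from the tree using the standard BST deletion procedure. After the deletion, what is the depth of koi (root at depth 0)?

2

ape: root
doe: right child of ape (depth 1)
koi: right child of doe (depth 2)
jay: left child of koi (depth 3)
cod: left child of doe (depth 2)
emu: left child of jay (depth 4)
boa: left child of cod (depth 3)
rat: right child of koi (depth 3)
hog: right child of emu (depth 5)
owl: left child of rat (depth 4)
elk: left child of emu (depth 5)
asp: left child of boa (depth 4)

Delete owl (at most one child — splice it out).
After deletion, path to koi: ape → doe → koi.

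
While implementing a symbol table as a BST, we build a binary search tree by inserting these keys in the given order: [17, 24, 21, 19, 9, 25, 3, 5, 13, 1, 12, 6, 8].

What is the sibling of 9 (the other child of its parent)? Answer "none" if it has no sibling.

Insert 17: tree is empty, so 17 becomes the root.
Insert 24: 24 > 17 → go right. Place as right child of 17.
Insert 21: 21 > 17 → go right; 21 < 24 → go left. Place as left child of 24.
Insert 19: 19 > 17 → go right; 19 < 24 → go left; 19 < 21 → go left. Place as left child of 21.
Insert 9: 9 < 17 → go left. Place as left child of 17.
Insert 25: 25 > 17 → go right; 25 > 24 → go right. Place as right child of 24.
Insert 3: 3 < 17 → go left; 3 < 9 → go left. Place as left child of 9.
Insert 5: 5 < 17 → go left; 5 < 9 → go left; 5 > 3 → go right. Place as right child of 3.
Insert 13: 13 < 17 → go left; 13 > 9 → go right. Place as right child of 9.
Insert 1: 1 < 17 → go left; 1 < 9 → go left; 1 < 3 → go left. Place as left child of 3.
Insert 12: 12 < 17 → go left; 12 > 9 → go right; 12 < 13 → go left. Place as left child of 13.
Insert 6: 6 < 17 → go left; 6 < 9 → go left; 6 > 3 → go right; 6 > 5 → go right. Place as right child of 5.
Insert 8: 8 < 17 → go left; 8 < 9 → go left; 8 > 3 → go right; 8 > 5 → go right; 8 > 6 → go right. Place as right child of 6.

9's parent is 17; the other child of 17 is 24.

24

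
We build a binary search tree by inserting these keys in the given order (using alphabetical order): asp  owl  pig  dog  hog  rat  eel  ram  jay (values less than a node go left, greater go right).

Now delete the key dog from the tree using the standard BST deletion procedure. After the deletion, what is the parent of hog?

owl

Insert asp: tree is empty, so asp becomes the root.
Insert owl: owl > asp → go right. Place as right child of asp.
Insert pig: pig > asp → go right; pig > owl → go right. Place as right child of owl.
Insert dog: dog > asp → go right; dog < owl → go left. Place as left child of owl.
Insert hog: hog > asp → go right; hog < owl → go left; hog > dog → go right. Place as right child of dog.
Insert rat: rat > asp → go right; rat > owl → go right; rat > pig → go right. Place as right child of pig.
Insert eel: eel > asp → go right; eel < owl → go left; eel > dog → go right; eel < hog → go left. Place as left child of hog.
Insert ram: ram > asp → go right; ram > owl → go right; ram > pig → go right; ram < rat → go left. Place as left child of rat.
Insert jay: jay > asp → go right; jay < owl → go left; jay > dog → go right; jay > hog → go right. Place as right child of hog.

Delete dog (at most one child — splice it out).
After deletion, hog's parent is owl.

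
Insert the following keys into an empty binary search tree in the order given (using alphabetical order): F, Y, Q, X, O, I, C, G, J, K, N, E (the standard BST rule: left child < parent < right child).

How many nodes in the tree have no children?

F: root
Y: right child of F (depth 1)
Q: left child of Y (depth 2)
X: right child of Q (depth 3)
O: left child of Q (depth 3)
I: left child of O (depth 4)
C: left child of F (depth 1)
G: left child of I (depth 5)
J: right child of I (depth 5)
K: right child of J (depth 6)
N: right child of K (depth 7)
E: right child of C (depth 2)

Leaves: E, G, N, X — 4 in total.

4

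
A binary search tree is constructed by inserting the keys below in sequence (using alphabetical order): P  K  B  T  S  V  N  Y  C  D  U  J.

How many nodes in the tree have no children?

5

Insert P: tree is empty, so P becomes the root.
Insert K: K < P → go left. Place as left child of P.
Insert B: B < P → go left; B < K → go left. Place as left child of K.
Insert T: T > P → go right. Place as right child of P.
Insert S: S > P → go right; S < T → go left. Place as left child of T.
Insert V: V > P → go right; V > T → go right. Place as right child of T.
Insert N: N < P → go left; N > K → go right. Place as right child of K.
Insert Y: Y > P → go right; Y > T → go right; Y > V → go right. Place as right child of V.
Insert C: C < P → go left; C < K → go left; C > B → go right. Place as right child of B.
Insert D: D < P → go left; D < K → go left; D > B → go right; D > C → go right. Place as right child of C.
Insert U: U > P → go right; U > T → go right; U < V → go left. Place as left child of V.
Insert J: J < P → go left; J < K → go left; J > B → go right; J > C → go right; J > D → go right. Place as right child of D.

Leaves: J, N, S, U, Y — 5 in total.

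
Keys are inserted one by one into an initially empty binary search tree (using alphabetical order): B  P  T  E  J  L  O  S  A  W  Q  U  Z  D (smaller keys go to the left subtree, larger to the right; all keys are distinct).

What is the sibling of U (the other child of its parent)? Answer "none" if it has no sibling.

B: root
P: right child of B (depth 1)
T: right child of P (depth 2)
E: left child of P (depth 2)
J: right child of E (depth 3)
L: right child of J (depth 4)
O: right child of L (depth 5)
S: left child of T (depth 3)
A: left child of B (depth 1)
W: right child of T (depth 3)
Q: left child of S (depth 4)
U: left child of W (depth 4)
Z: right child of W (depth 4)
D: left child of E (depth 3)

U's parent is W; the other child of W is Z.

Z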